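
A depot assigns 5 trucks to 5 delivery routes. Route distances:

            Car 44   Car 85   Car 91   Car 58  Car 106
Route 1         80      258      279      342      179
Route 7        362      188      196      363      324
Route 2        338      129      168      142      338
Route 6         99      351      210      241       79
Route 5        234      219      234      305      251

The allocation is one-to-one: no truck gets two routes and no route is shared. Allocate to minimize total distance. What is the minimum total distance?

This is the linear assignment problem.
Optimal: Car 44→Route 1 (80 km), Car 85→Route 5 (219 km), Car 91→Route 7 (196 km), Car 58→Route 2 (142 km), Car 106→Route 6 (79 km) — total 80+219+196+142+79 = 716 km.
Column-greedy (each route in turn goes to its cheapest remaining truck) gives 723 km, worse by 7.
Swapping Car 106↔Car 91 (Car 106→Route 7 324 km, Car 91→Route 6 210 km) adds 259.
Every other assignment is strictly worse.

Minimum total: 716 km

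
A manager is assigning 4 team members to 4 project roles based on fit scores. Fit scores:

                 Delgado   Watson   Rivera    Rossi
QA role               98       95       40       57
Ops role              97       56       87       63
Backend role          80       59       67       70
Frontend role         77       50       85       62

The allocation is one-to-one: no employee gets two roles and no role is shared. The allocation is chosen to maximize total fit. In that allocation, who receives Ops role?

Optimal: Delgado→Ops role (97 pts), Watson→QA role (95 pts), Rivera→Frontend role (85 pts), Rossi→Backend role (70 pts) — total 97+95+85+70 = 347 pts.
Delgado's own top role is QA role (98 pts), but forcing Delgado→QA role and reassigning the rest optimally gives only 309 pts — worse by 38.

Delgado receives Ops role.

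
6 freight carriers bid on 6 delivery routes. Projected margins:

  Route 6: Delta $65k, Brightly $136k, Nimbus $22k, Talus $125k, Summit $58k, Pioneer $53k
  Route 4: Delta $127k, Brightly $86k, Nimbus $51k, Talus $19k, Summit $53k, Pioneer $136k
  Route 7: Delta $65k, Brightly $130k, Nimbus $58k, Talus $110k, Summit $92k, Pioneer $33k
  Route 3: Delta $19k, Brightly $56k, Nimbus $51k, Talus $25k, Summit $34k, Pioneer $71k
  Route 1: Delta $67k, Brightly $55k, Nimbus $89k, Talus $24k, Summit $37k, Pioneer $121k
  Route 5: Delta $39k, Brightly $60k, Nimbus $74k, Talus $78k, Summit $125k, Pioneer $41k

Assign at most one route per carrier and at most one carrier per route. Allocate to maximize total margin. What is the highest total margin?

Maximum total: $679k

Optimal: Delta→Route 4 ($127k), Brightly→Route 7 ($130k), Nimbus→Route 3 ($51k), Talus→Route 6 ($125k), Summit→Route 5 ($125k), Pioneer→Route 1 ($121k) — total 127+130+51+125+125+121 = $679k.
Max-entry greedy (repeatedly take the single best remaining cell) gives $615k, worse by 64.
Next-best assignment: Delta→Route 4, Brightly→Route 6, Nimbus→Route 3, Talus→Route 7, Summit→Route 5, Pioneer→Route 1 = $670k.
Swapping Nimbus↔Brightly (Nimbus→Route 7 $58k, Brightly→Route 3 $56k) loses 67.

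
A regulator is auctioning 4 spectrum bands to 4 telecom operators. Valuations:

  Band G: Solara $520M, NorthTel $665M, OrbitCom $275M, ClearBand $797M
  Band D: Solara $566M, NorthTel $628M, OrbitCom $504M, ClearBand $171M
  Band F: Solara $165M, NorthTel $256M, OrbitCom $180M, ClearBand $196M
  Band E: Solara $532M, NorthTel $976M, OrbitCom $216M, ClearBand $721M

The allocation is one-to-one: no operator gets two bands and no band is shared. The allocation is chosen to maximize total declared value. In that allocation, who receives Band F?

Treat this as an assignment problem: match each operator to one band.
Optimal: Solara→Band D ($566M), NorthTel→Band E ($976M), OrbitCom→Band F ($180M), ClearBand→Band G ($797M) — total 566+976+180+797 = $2519M.
Next-best assignment: Solara→Band F, NorthTel→Band E, OrbitCom→Band D, ClearBand→Band G = $2442M.
Checked against all permutations: $2519M is optimal.
OrbitCom's own top band is Band D ($504M), but forcing OrbitCom→Band D and reassigning the rest optimally gives only $2442M — worse by 77.

OrbitCom receives Band F.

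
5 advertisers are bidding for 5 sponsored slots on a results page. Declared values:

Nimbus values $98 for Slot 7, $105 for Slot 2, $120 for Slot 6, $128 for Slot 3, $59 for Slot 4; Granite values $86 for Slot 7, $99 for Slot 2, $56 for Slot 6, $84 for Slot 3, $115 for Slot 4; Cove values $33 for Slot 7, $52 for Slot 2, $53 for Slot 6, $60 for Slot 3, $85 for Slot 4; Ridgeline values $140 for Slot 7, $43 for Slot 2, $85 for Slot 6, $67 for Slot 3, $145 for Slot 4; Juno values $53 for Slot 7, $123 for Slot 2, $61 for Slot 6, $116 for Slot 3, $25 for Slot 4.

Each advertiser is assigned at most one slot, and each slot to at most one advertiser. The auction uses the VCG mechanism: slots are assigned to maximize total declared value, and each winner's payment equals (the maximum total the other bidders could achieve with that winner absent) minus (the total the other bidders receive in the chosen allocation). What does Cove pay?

Efficient allocation: Nimbus→Slot 6 ($120), Granite→Slot 2 ($99), Cove→Slot 4 ($85), Ridgeline→Slot 7 ($140), Juno→Slot 3 ($116); total welfare W = $560.
Cove receives Slot 4 at value $85, so the others get W − 85 = $475.
Without Cove: best allocation of the remaining 4 bidders over all 5 slots is Nimbus→Slot 3 ($128), Granite→Slot 4 ($115), Ridgeline→Slot 7 ($140), Juno→Slot 2 ($123), total $506.
VCG payment = (others' best without Cove) − (others' welfare with Cove) = 506 − 475 = $31.

Cove pays $31.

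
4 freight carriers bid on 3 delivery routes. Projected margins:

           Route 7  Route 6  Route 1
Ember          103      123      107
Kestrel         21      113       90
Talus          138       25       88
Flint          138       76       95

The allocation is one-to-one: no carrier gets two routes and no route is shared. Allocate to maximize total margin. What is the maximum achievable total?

Max total: $358k

Optimal: Talus→Route 7 ($138k), Kestrel→Route 6 ($113k), Ember→Route 1 ($107k) — total 138+113+107 = $358k.
Row-greedy (each carrier in turn takes its best remaining route) gives $351k, worse by 7.
No other one-to-one assignment exceeds $358k.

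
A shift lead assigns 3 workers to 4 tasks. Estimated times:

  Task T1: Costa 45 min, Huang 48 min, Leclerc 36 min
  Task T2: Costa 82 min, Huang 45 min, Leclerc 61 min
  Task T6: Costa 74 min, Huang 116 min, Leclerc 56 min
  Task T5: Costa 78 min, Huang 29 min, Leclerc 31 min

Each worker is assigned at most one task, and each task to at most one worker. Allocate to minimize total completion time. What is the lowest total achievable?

Min total: 121 min

Treat this as an assignment problem: match each worker to one task.
Optimal: Costa→Task T1 (45 min), Huang→Task T2 (45 min), Leclerc→Task T5 (31 min) — total 45+45+31 = 121 min.
Column-greedy (each task in turn goes to its cheapest remaining worker) gives 155 min, worse by 34.
Next-best assignment: Costa→Task T1, Huang→Task T5, Leclerc→Task T6 = 130 min.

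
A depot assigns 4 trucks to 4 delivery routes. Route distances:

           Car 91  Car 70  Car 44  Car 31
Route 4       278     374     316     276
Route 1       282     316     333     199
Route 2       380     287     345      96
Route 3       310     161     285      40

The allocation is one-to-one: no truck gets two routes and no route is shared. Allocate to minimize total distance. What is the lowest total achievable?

Minimum total: 855 km

Optimal: Car 91→Route 1 (282 km), Car 70→Route 3 (161 km), Car 44→Route 4 (316 km), Car 31→Route 2 (96 km) — total 282+161+316+96 = 855 km.
Min-entry greedy (repeatedly take the single cheapest remaining cell) gives 938 km, worse by 83.
Next-best assignment: Car 91→Route 4, Car 70→Route 3, Car 44→Route 1, Car 31→Route 2 = 868 km.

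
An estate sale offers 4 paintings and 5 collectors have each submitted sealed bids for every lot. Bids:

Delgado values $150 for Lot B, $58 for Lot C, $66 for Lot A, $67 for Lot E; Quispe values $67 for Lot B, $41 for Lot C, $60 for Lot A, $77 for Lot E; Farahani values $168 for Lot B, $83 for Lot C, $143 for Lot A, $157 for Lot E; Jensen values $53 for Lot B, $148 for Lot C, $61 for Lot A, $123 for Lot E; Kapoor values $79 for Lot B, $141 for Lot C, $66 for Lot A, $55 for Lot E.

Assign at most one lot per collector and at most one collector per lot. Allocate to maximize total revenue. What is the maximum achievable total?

Max total: $557

Optimal: Delgado→Lot B ($150), Kapoor→Lot C ($141), Farahani→Lot A ($143), Jensen→Lot E ($123) — total 150+141+143+123 = $557.
Max-entry greedy (repeatedly take the single best remaining cell) gives $459, worse by 98.
Next-best assignment: Delgado→Lot B, Jensen→Lot C, Kapoor→Lot A, Farahani→Lot E = $521.
Checked against all permutations: $557 is optimal.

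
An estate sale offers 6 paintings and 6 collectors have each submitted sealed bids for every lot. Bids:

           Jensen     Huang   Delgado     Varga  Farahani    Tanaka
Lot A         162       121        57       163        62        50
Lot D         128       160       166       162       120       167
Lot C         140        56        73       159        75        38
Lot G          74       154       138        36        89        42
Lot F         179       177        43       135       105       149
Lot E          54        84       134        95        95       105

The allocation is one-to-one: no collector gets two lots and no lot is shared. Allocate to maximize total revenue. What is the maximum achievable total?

Optimal: Jensen→Lot A ($162), Huang→Lot F ($177), Delgado→Lot G ($138), Varga→Lot C ($159), Farahani→Lot E ($95), Tanaka→Lot D ($167) — total 162+177+138+159+95+167 = $898.
Column-greedy (each lot in turn goes to its best remaining collector) gives $863, worse by 35.
Next-best assignment: Jensen→Lot A, Huang→Lot F, Delgado→Lot E, Varga→Lot C, Farahani→Lot G, Tanaka→Lot D = $888.
Every other assignment is strictly worse.

Maximum total: $898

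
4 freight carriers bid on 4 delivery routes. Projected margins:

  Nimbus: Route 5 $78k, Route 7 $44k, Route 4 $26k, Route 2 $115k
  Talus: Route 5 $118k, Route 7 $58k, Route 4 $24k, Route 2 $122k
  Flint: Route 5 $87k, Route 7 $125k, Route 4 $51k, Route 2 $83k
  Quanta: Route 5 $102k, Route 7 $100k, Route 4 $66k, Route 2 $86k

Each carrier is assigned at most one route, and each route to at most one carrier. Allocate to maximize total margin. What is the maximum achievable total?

This is the linear assignment problem.
Optimal: Nimbus→Route 2 ($115k), Talus→Route 5 ($118k), Flint→Route 7 ($125k), Quanta→Route 4 ($66k) — total 115+118+125+66 = $424k.
Max-entry greedy (repeatedly take the single best remaining cell) gives $375k, worse by 49.
Next-best assignment: Nimbus→Route 5, Talus→Route 2, Flint→Route 7, Quanta→Route 4 = $391k.
Swapping Quanta↔Nimbus (Quanta→Route 2 $86k, Nimbus→Route 4 $26k) loses 69.

Max total: $424k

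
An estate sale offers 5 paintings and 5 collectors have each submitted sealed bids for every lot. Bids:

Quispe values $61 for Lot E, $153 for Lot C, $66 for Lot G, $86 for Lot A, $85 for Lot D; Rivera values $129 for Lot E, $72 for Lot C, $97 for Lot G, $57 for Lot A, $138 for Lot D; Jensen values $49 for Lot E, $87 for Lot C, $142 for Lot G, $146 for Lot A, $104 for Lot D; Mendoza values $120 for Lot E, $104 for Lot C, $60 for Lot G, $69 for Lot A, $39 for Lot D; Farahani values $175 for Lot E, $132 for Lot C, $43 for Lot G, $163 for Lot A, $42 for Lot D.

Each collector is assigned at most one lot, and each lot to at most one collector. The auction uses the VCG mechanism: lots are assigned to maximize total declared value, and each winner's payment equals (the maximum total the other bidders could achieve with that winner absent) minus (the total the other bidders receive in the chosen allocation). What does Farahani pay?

Efficient allocation: Quispe→Lot C ($153), Rivera→Lot D ($138), Jensen→Lot G ($142), Mendoza→Lot E ($120), Farahani→Lot A ($163); total welfare W = $716.
Farahani receives Lot A at value $163, so the others get W − 163 = $553.
Without Farahani: best allocation of the remaining 4 bidders over all 5 lots is Quispe→Lot C ($153), Rivera→Lot D ($138), Jensen→Lot A ($146), Mendoza→Lot E ($120), total $557.
VCG payment = (others' best without Farahani) − (others' welfare with Farahani) = 557 − 553 = $4.

Farahani pays $4.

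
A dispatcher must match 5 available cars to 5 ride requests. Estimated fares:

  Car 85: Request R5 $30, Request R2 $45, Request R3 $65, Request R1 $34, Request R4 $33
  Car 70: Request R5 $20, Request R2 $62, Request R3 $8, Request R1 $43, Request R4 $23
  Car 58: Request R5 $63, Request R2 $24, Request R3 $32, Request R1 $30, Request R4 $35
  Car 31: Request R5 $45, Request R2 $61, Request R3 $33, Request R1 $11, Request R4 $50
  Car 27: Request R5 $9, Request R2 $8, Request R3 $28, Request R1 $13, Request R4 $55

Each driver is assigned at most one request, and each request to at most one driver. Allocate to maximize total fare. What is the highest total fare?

Optimal: Car 85→Request R3 ($65), Car 70→Request R1 ($43), Car 58→Request R5 ($63), Car 31→Request R2 ($61), Car 27→Request R4 ($55) — total 65+43+63+61+55 = $287.
Row-greedy (each driver in turn takes its best remaining request) gives $253, worse by 34.
Next-best assignment: Car 85→Request R3, Car 70→Request R2, Car 58→Request R1, Car 31→Request R5, Car 27→Request R4 = $257.
No other one-to-one assignment exceeds $287.

Maximum total: $287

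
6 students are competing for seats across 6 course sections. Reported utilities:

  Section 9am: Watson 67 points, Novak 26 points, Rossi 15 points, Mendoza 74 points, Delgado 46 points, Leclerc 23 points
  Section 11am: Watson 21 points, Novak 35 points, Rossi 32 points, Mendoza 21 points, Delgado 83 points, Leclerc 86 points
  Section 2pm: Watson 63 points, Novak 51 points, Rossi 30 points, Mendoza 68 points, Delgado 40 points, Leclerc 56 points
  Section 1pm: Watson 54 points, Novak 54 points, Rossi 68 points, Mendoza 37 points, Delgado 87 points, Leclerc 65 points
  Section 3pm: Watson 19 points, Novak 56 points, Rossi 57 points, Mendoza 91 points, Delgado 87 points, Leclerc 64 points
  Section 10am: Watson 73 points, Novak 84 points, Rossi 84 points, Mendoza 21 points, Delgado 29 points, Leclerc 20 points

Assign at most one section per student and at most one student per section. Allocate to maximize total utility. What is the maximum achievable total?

Optimal: Watson→Section 9am (67 points), Novak→Section 2pm (51 points), Rossi→Section 10am (84 points), Mendoza→Section 3pm (91 points), Delgado→Section 1pm (87 points), Leclerc→Section 11am (86 points) — total 67+51+84+91+87+86 = 466 points.
Row-greedy (each student in turn takes its best remaining section) gives 410 points, worse by 56.

Max total: 466 points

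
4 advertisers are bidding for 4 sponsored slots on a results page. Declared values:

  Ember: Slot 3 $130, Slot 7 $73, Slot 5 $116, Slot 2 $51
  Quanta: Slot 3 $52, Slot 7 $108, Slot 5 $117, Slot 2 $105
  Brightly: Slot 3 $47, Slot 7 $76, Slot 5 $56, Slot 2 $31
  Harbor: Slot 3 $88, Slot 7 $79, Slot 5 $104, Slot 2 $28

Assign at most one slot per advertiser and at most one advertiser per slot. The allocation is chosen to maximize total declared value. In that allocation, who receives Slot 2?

Optimal: Ember→Slot 3 ($130), Quanta→Slot 2 ($105), Brightly→Slot 7 ($76), Harbor→Slot 5 ($104) — total 130+105+76+104 = $415.
Max-entry greedy (repeatedly take the single best remaining cell) gives $357, worse by 58.
Swapping Quanta↔Harbor (Quanta→Slot 5 $117, Harbor→Slot 2 $28) loses 64.
Quanta's own top slot is Slot 5 ($117), but forcing Quanta→Slot 5 and reassigning the rest optimally gives only $357 — worse by 58.

Quanta receives Slot 2.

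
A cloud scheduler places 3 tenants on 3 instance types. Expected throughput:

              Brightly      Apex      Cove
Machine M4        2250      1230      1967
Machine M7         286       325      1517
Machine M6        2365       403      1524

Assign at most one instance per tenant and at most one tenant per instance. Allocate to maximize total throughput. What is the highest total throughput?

Maximum total: 5112 ops/s

This is the linear assignment problem.
Optimal: Brightly→Machine M6 (2365 ops/s), Apex→Machine M4 (1230 ops/s), Cove→Machine M7 (1517 ops/s) — total 2365+1230+1517 = 5112 ops/s.
Column-greedy (each instance in turn goes to its best remaining tenant) gives 4170 ops/s, worse by 942.
Next-best assignment: Brightly→Machine M6, Apex→Machine M7, Cove→Machine M4 = 4657 ops/s.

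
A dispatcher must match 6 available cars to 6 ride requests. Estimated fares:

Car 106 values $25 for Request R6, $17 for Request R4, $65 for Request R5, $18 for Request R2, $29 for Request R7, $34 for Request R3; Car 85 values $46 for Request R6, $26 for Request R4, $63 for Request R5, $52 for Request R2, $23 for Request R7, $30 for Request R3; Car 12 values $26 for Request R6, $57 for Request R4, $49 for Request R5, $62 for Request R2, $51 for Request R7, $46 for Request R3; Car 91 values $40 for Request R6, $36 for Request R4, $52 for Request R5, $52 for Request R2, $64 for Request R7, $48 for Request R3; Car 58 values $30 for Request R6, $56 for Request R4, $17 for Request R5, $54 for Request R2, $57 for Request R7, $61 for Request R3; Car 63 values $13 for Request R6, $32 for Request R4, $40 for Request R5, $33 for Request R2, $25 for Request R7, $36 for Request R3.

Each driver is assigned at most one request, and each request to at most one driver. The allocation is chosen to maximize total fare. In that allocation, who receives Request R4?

Car 63 receives Request R4.

Optimal: Car 106→Request R5 ($65), Car 85→Request R6 ($46), Car 12→Request R2 ($62), Car 91→Request R7 ($64), Car 58→Request R3 ($61), Car 63→Request R4 ($32) — total 65+46+62+64+61+32 = $330.
Row-greedy (each driver in turn takes its best remaining request) gives $312, worse by 18.
Next-best assignment: Car 106→Request R5, Car 85→Request R6, Car 12→Request R2, Car 91→Request R7, Car 58→Request R4, Car 63→Request R3 = $329.
Checked against all permutations: $330 is optimal.
Car 63's own top request is Request R5 ($40), but forcing Car 63→Request R5 and reassigning the rest optimally gives only $302 — worse by 28.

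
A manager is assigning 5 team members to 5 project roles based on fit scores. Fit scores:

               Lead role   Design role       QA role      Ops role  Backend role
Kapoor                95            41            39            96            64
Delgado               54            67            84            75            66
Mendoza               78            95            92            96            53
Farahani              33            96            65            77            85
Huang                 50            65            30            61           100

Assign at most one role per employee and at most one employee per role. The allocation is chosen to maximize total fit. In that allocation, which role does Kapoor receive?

This is the linear assignment problem.
Optimal: Kapoor→Lead role (95 pts), Delgado→QA role (84 pts), Mendoza→Ops role (96 pts), Farahani→Design role (96 pts), Huang→Backend role (100 pts) — total 95+84+96+96+100 = 471 pts.
Column-greedy (each role in turn goes to its best remaining employee) gives 458 pts, worse by 13.
Next-best assignment: Kapoor→Lead role, Delgado→Ops role, Mendoza→QA role, Farahani→Design role, Huang→Backend role = 458 pts.
Kapoor's own top role is Ops role (96 pts), but forcing Kapoor→Ops role and reassigning the rest optimally gives only 454 pts — worse by 17.

Kapoor receives Lead role.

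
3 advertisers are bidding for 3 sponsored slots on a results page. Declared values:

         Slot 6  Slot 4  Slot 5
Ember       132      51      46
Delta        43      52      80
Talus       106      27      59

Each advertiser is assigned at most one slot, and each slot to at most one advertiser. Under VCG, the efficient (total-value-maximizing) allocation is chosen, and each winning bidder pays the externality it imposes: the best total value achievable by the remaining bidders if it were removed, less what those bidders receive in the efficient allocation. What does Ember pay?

Ember pays $75.

Efficient allocation: Ember→Slot 6 ($132), Delta→Slot 4 ($52), Talus→Slot 5 ($59); total welfare W = $243.
Ember receives Slot 6 at value $132, so the others get W − 132 = $111.
Without Ember: best allocation of the remaining 2 bidders over all 3 slots is Delta→Slot 5 ($80), Talus→Slot 6 ($106), total $186.
VCG payment = (others' best without Ember) − (others' welfare with Ember) = 186 − 111 = $75.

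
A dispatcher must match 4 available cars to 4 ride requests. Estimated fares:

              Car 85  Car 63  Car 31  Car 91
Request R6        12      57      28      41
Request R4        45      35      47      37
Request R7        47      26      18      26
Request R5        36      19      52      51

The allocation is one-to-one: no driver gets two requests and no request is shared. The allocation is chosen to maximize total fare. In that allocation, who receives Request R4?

Car 31 receives Request R4.

This is a one-to-one assignment (maximum-weight bipartite matching).
Optimal: Car 85→Request R7 ($47), Car 63→Request R6 ($57), Car 31→Request R4 ($47), Car 91→Request R5 ($51) — total 47+57+47+51 = $202.
Max-entry greedy (repeatedly take the single best remaining cell) gives $193, worse by 9.
Next-best assignment: Car 85→Request R7, Car 63→Request R6, Car 31→Request R5, Car 91→Request R4 = $193.
Every other assignment is strictly worse.
Car 31's own top request is Request R5 ($52), but forcing Car 31→Request R5 and reassigning the rest optimally gives only $193 — worse by 9.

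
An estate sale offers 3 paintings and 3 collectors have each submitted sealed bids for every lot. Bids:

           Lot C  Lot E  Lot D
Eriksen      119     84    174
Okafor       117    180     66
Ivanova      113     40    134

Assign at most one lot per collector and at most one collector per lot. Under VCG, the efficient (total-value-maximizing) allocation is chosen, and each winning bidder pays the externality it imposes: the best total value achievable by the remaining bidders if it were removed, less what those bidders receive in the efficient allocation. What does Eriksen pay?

Efficient allocation: Eriksen→Lot D ($174), Okafor→Lot E ($180), Ivanova→Lot C ($113); total welfare W = $467.
Eriksen receives Lot D at value $174, so the others get W − 174 = $293.
Without Eriksen: best allocation of the remaining 2 bidders over all 3 lots is Okafor→Lot E ($180), Ivanova→Lot D ($134), total $314.
VCG payment = (others' best without Eriksen) − (others' welfare with Eriksen) = 314 − 293 = $21.

Eriksen pays $21.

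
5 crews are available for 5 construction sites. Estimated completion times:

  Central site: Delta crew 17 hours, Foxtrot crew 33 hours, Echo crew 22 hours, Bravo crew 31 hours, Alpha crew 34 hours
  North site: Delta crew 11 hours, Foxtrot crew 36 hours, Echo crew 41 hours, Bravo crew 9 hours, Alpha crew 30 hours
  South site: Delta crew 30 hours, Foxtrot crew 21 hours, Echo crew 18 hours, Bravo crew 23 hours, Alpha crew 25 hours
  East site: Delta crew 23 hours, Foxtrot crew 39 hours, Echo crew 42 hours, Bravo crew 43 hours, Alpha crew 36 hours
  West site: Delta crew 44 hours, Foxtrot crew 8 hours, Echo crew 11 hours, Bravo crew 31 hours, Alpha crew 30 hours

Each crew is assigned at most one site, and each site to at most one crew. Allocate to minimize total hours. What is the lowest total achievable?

Min total: 87 hours

This is the linear assignment problem.
Optimal: Delta crew→East site (23 hours), Foxtrot crew→West site (8 hours), Echo crew→Central site (22 hours), Bravo crew→North site (9 hours), Alpha crew→South site (25 hours) — total 23+8+22+9+25 = 87 hours.
Column-greedy (each site in turn goes to its cheapest remaining crew) gives 88 hours, worse by 1.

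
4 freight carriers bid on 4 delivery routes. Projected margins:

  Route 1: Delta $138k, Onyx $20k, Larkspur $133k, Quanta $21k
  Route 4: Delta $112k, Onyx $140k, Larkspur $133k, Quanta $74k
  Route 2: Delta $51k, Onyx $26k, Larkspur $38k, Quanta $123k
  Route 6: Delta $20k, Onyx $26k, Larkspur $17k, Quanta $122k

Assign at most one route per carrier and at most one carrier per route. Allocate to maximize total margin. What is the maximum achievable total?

This is a one-to-one assignment (maximum-weight bipartite matching).
Optimal: Delta→Route 2 ($51k), Onyx→Route 4 ($140k), Larkspur→Route 1 ($133k), Quanta→Route 6 ($122k) — total 51+140+133+122 = $446k.
Max-entry greedy (repeatedly take the single best remaining cell) gives $418k, worse by 28.
Swapping Larkspur↔Quanta (Larkspur→Route 6 $17k, Quanta→Route 1 $21k) loses 217.
Every other assignment is strictly worse.

Max total: $446k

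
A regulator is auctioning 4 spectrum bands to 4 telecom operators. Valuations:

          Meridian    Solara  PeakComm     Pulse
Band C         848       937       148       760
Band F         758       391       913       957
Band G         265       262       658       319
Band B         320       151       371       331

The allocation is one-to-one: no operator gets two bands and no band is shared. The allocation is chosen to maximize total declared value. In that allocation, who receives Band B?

Meridian receives Band B.

Optimal: Meridian→Band B ($320M), Solara→Band C ($937M), PeakComm→Band G ($658M), Pulse→Band F ($957M) — total 320+937+658+957 = $2872M.
Row-greedy (each operator in turn takes its best remaining band) gives $2228M, worse by 644.
Next-best assignment: Meridian→Band F, Solara→Band C, PeakComm→Band G, Pulse→Band B = $2684M.
Meridian's own top band is Band C ($848M), but forcing Meridian→Band C and reassigning the rest optimally gives only $2614M — worse by 258.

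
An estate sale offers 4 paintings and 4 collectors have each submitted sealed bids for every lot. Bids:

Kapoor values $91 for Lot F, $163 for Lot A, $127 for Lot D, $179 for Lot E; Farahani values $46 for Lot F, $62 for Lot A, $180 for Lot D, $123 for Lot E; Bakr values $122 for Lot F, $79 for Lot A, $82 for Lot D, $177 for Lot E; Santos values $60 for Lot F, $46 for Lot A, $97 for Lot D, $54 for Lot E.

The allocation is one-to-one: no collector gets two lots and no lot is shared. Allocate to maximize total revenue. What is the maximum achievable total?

Maximum total: $580

Optimal: Kapoor→Lot A ($163), Farahani→Lot D ($180), Bakr→Lot E ($177), Santos→Lot F ($60) — total 163+180+177+60 = $580.
Max-entry greedy (repeatedly take the single best remaining cell) gives $527, worse by 53.
Next-best assignment: Kapoor→Lot E, Farahani→Lot D, Bakr→Lot F, Santos→Lot A = $527.
Swapping Kapoor↔Bakr (Kapoor→Lot E $179, Bakr→Lot A $79) loses 82.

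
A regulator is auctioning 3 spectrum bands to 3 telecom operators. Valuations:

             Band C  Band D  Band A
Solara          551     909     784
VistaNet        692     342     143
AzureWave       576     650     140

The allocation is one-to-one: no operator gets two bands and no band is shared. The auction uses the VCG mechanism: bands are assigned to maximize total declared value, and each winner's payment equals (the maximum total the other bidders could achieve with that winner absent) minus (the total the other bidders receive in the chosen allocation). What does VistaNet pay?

Efficient allocation: Solara→Band A ($784M), VistaNet→Band C ($692M), AzureWave→Band D ($650M); total welfare W = $2126M.
VistaNet receives Band C at value $692M, so the others get W − 692 = $1434M.
Without VistaNet: best allocation of the remaining 2 bidders over all 3 bands is Solara→Band D ($909M), AzureWave→Band C ($576M), total $1485M.
VCG payment = (others' best without VistaNet) − (others' welfare with VistaNet) = 1485 − 1434 = $51M.

VistaNet pays $51M.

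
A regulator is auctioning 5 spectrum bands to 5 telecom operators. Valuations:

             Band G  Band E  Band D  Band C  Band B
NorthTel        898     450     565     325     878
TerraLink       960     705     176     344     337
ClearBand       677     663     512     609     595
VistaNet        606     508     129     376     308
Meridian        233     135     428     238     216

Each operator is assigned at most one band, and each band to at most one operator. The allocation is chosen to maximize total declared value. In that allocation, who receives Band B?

NorthTel receives Band B.

Optimal: NorthTel→Band B ($878M), TerraLink→Band G ($960M), ClearBand→Band C ($609M), VistaNet→Band E ($508M), Meridian→Band D ($428M) — total 878+960+609+508+428 = $3383M.
Row-greedy (each operator in turn takes its best remaining band) gives $2948M, worse by 435.
Next-best assignment: NorthTel→Band B, TerraLink→Band G, ClearBand→Band E, VistaNet→Band C, Meridian→Band D = $3305M.
NorthTel's own top band is Band G ($898M), but forcing NorthTel→Band G and reassigning the rest optimally gives only $3002M — worse by 381.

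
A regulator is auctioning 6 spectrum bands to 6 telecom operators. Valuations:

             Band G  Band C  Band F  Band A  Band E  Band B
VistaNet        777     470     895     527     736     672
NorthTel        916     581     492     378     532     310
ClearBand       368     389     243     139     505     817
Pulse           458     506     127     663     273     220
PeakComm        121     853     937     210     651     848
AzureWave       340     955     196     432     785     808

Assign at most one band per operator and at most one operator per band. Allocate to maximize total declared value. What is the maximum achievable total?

This is a one-to-one assignment (maximum-weight bipartite matching).
Optimal: VistaNet→Band E ($736M), NorthTel→Band G ($916M), ClearBand→Band B ($817M), Pulse→Band A ($663M), PeakComm→Band F ($937M), AzureWave→Band C ($955M) — total 736+916+817+663+937+955 = $5024M.
Next-best assignment: VistaNet→Band F, NorthTel→Band G, ClearBand→Band B, Pulse→Band A, PeakComm→Band C, AzureWave→Band E = $4929M.

Max total: $5024M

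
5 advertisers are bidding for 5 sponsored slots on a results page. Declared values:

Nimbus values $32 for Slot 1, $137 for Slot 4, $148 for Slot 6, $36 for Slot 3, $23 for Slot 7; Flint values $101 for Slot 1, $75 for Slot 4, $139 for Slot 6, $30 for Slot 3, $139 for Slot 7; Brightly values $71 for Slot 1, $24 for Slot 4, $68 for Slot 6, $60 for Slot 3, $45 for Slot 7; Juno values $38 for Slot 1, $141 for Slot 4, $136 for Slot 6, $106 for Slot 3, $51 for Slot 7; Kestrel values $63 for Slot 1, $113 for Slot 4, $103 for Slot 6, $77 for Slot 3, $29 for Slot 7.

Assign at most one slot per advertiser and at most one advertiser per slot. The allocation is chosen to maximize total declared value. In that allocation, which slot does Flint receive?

Flint receives Slot 7.

Optimal: Nimbus→Slot 6 ($148), Flint→Slot 7 ($139), Brightly→Slot 1 ($71), Juno→Slot 3 ($106), Kestrel→Slot 4 ($113) — total 148+139+71+106+113 = $577.
Max-entry greedy (repeatedly take the single best remaining cell) gives $576, worse by 1.
Flint's own top slot is Slot 6 ($139), but forcing Flint→Slot 6 and reassigning the rest optimally gives only $490 — worse by 87.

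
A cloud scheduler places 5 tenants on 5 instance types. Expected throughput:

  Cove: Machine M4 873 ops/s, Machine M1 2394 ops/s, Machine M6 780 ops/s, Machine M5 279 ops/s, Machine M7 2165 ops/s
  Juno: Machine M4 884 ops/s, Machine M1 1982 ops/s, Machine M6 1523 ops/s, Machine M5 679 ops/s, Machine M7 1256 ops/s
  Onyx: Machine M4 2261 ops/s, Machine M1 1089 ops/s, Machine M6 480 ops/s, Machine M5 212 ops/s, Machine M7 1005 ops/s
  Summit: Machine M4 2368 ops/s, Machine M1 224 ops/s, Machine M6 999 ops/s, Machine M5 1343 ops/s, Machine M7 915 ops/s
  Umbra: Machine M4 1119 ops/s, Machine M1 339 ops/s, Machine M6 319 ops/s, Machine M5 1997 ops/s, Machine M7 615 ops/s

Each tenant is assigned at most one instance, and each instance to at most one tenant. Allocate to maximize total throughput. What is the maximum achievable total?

Max total: 9404 ops/s

This is the linear assignment problem.
Optimal: Cove→Machine M7 (2165 ops/s), Juno→Machine M1 (1982 ops/s), Onyx→Machine M4 (2261 ops/s), Summit→Machine M6 (999 ops/s), Umbra→Machine M5 (1997 ops/s) — total 2165+1982+2261+999+1997 = 9404 ops/s.
Max-entry greedy (repeatedly take the single best remaining cell) gives 9287 ops/s, worse by 117.
Swapping Summit↔Onyx (Summit→Machine M4 2368 ops/s, Onyx→Machine M6 480 ops/s) loses 412.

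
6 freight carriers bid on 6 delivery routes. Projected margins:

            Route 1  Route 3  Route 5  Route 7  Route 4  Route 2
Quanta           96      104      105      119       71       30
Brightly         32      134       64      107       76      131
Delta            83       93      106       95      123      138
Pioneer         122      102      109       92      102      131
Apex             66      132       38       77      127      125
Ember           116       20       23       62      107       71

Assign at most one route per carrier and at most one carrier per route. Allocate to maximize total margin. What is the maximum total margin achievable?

Max total: $743k

Treat this as an assignment problem: match each carrier to one route.
Optimal: Quanta→Route 7 ($119k), Brightly→Route 3 ($134k), Delta→Route 2 ($138k), Pioneer→Route 5 ($109k), Apex→Route 4 ($127k), Ember→Route 1 ($116k) — total 119+134+138+109+127+116 = $743k.
Max-entry greedy (repeatedly take the single best remaining cell) gives $663k, worse by 80.
Next-best assignment: Quanta→Route 7, Brightly→Route 3, Delta→Route 5, Pioneer→Route 2, Apex→Route 4, Ember→Route 1 = $733k.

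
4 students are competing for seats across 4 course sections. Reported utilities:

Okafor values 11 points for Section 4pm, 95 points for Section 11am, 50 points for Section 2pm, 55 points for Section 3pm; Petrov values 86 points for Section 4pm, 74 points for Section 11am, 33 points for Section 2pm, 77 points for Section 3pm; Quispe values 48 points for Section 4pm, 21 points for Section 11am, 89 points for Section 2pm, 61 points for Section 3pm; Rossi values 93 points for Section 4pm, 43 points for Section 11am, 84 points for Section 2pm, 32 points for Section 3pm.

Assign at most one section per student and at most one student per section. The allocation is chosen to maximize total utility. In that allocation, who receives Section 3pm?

Petrov receives Section 3pm.

This is a one-to-one assignment (maximum-weight bipartite matching).
Optimal: Okafor→Section 11am (95 points), Petrov→Section 3pm (77 points), Quispe→Section 2pm (89 points), Rossi→Section 4pm (93 points) — total 95+77+89+93 = 354 points.
Every other assignment is strictly worse.
Petrov's own top section is Section 4pm (86 points), but forcing Petrov→Section 4pm and reassigning the rest optimally gives only 326 points — worse by 28.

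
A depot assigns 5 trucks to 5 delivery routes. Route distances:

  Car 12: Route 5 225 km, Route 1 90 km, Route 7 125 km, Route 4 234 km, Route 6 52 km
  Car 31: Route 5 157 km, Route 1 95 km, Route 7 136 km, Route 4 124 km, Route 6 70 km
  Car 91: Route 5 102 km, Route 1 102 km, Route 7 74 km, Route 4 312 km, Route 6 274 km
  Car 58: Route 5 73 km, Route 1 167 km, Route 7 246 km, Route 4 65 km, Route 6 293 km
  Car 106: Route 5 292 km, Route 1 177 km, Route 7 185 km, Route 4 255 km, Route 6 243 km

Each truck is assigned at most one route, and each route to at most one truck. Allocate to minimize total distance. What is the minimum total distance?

Minimum total: 499 km

Optimal: Car 12→Route 6 (52 km), Car 31→Route 1 (95 km), Car 91→Route 5 (102 km), Car 58→Route 4 (65 km), Car 106→Route 7 (185 km) — total 52+95+102+65+185 = 499 km.
Column-greedy (each route in turn goes to its cheapest remaining truck) gives 604 km, worse by 105.
Swapping Car 12↔Car 106 (Car 12→Route 7 125 km, Car 106→Route 6 243 km) adds 131.
No other one-to-one assignment undercuts 499 km.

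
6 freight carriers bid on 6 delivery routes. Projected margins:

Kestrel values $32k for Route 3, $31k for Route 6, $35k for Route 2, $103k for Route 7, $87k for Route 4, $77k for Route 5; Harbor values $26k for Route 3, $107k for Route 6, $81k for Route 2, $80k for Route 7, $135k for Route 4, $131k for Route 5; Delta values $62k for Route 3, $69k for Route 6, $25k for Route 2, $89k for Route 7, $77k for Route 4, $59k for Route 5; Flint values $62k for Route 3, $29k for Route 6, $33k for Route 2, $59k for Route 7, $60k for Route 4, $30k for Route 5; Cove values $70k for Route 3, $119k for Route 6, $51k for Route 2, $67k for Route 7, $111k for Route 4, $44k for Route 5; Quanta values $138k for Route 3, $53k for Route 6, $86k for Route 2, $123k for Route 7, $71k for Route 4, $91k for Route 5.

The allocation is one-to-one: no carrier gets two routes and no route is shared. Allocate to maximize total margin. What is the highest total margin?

Max total: $601k

Optimal: Kestrel→Route 7 ($103k), Harbor→Route 5 ($131k), Delta→Route 4 ($77k), Flint→Route 2 ($33k), Cove→Route 6 ($119k), Quanta→Route 3 ($138k) — total 103+131+77+33+119+138 = $601k.
Column-greedy (each route in turn goes to its best remaining carrier) gives $548k, worse by 53.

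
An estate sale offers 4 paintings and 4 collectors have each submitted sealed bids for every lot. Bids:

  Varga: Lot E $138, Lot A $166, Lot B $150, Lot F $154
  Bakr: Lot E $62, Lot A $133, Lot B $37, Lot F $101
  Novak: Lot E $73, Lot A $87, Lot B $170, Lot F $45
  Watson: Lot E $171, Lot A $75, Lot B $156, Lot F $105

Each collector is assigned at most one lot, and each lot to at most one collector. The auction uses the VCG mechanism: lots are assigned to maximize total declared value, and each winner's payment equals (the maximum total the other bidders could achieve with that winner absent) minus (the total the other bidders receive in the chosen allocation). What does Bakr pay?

Bakr pays $12.

Efficient allocation: Varga→Lot F ($154), Bakr→Lot A ($133), Novak→Lot B ($170), Watson→Lot E ($171); total welfare W = $628.
Bakr receives Lot A at value $133, so the others get W − 133 = $495.
Without Bakr: best allocation of the remaining 3 bidders over all 4 lots is Varga→Lot A ($166), Novak→Lot B ($170), Watson→Lot E ($171), total $507.
VCG payment = (others' best without Bakr) − (others' welfare with Bakr) = 507 − 495 = $12.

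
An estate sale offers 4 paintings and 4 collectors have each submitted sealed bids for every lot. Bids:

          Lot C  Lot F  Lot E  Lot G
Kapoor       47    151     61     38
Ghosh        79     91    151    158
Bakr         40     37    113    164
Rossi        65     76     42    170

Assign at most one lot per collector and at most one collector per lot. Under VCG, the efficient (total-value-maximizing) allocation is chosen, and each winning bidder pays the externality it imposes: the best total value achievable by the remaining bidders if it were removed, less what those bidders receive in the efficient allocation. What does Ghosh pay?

Efficient allocation: Kapoor→Lot F ($151), Ghosh→Lot E ($151), Bakr→Lot G ($164), Rossi→Lot C ($65); total welfare W = $531.
Ghosh receives Lot E at value $151, so the others get W − 151 = $380.
Without Ghosh: best allocation of the remaining 3 bidders over all 4 lots is Kapoor→Lot F ($151), Bakr→Lot E ($113), Rossi→Lot G ($170), total $434.
VCG payment = (others' best without Ghosh) − (others' welfare with Ghosh) = 434 − 380 = $54.

Ghosh pays $54.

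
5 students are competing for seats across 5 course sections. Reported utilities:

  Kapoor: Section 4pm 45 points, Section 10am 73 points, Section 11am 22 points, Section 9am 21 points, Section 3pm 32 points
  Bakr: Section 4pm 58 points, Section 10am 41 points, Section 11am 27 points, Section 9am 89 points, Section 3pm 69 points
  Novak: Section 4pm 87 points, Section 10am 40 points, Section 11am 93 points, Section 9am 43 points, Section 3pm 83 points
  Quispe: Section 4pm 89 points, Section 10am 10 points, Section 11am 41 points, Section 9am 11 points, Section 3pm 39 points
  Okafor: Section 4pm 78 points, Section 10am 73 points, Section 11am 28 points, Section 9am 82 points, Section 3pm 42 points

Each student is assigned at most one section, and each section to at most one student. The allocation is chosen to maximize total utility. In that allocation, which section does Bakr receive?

Optimal: Kapoor→Section 10am (73 points), Bakr→Section 3pm (69 points), Novak→Section 11am (93 points), Quispe→Section 4pm (89 points), Okafor→Section 9am (82 points) — total 73+69+93+89+82 = 406 points.
Column-greedy (each section in turn goes to its best remaining student) gives 386 points, worse by 20.
Swapping Okafor↔Bakr (Okafor→Section 3pm 42 points, Bakr→Section 9am 89 points) loses 20.
Checked against all permutations: 406 points is optimal.
Bakr's own top section is Section 9am (89 points), but forcing Bakr→Section 9am and reassigning the rest optimally gives only 386 points — worse by 20.

Bakr receives Section 3pm.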